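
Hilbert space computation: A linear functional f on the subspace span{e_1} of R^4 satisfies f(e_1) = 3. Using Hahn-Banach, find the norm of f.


The norm of f is given by ||f|| = sup_{||x||=1} |f(x)|.
On span{e_1}, ||e_1|| = 1, so ||f|| = |f(e_1)| / ||e_1||
= |3| / 1 = 3.0000

3.0000


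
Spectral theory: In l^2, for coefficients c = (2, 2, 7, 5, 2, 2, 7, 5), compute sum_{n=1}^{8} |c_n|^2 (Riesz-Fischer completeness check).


sum |c_n|^2 = 2^2 + 2^2 + 7^2 + 5^2 + 2^2 + 2^2 + 7^2 + 5^2
= 4 + 4 + 49 + 25 + 4 + 4 + 49 + 25
= 164

164


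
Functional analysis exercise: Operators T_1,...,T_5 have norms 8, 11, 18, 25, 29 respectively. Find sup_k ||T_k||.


By the Uniform Boundedness Principle, the supremum of norms is finite.
sup_k ||T_k|| = max(8, 11, 18, 25, 29) = 29

29


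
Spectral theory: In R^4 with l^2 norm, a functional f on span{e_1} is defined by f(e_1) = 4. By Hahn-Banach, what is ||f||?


The norm of f is given by ||f|| = sup_{||x||=1} |f(x)|.
On span{e_1}, ||e_1|| = 1, so ||f|| = |f(e_1)| / ||e_1||
= |4| / 1 = 4.0000

4.0000


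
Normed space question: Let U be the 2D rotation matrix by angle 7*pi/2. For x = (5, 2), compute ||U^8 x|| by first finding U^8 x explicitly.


U is a rotation by theta = 7*pi/2
U^8 = rotation by 8*theta = 56*pi/2 = 0*pi/2 (mod 2*pi)
cos(0*pi/2) = 1.0000, sin(0*pi/2) = 0.0000
U^8 x = (1.0000 * 5 - 0.0000 * 2, 0.0000 * 5 + 1.0000 * 2)
= (5.0000, 2.0000)
||U^8 x|| = sqrt(5.0000^2 + 2.0000^2) = sqrt(29.0000) = 5.3852

5.3852


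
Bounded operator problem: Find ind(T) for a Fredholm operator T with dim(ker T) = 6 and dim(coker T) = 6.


The Fredholm index is defined as ind(T) = dim(ker T) - dim(coker T)
= 6 - 6
= 0

0


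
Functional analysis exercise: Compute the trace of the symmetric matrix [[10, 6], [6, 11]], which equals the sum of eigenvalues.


For a self-adjoint (symmetric) matrix, the eigenvalues are real.
The sum of eigenvalues equals the trace of the matrix.
trace = 10 + 11 = 21

21


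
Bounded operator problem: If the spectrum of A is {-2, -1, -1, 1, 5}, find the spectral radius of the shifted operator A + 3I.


Spectrum of A + 3I = {1, 2, 2, 4, 8}
Spectral radius = max |lambda| over the shifted spectrum
= max(1, 2, 2, 4, 8) = 8

8


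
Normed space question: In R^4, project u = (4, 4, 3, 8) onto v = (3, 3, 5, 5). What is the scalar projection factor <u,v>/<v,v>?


Computing <u,v> = 4*3 + 4*3 + 3*5 + 8*5 = 79
Computing <v,v> = 3^2 + 3^2 + 5^2 + 5^2 = 68
Projection coefficient = 79/68 = 1.1618

1.1618


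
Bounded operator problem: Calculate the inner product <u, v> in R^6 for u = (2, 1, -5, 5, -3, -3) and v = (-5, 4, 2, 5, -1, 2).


Computing the standard inner product <u, v> = sum u_i * v_i
= 2*-5 + 1*4 + -5*2 + 5*5 + -3*-1 + -3*2
= -10 + 4 + -10 + 25 + 3 + -6
= 6

6


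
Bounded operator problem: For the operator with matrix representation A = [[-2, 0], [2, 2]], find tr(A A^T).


trace(A * A^T) = sum of squares of all entries
= (-2)^2 + 0^2 + 2^2 + 2^2
= 4 + 0 + 4 + 4
= 12

12


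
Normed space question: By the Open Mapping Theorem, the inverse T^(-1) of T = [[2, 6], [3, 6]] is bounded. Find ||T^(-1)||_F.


det(T) = 2*6 - 6*3 = -6
T^(-1) = (1/-6) * [[6, -6], [-3, 2]] = [[-1.0000, 1.0000], [0.5000, -0.3333]]
||T^(-1)||_F^2 = (-1.0000)^2 + 1.0000^2 + 0.5000^2 + (-0.3333)^2 = 2.3611
||T^(-1)||_F = sqrt(2.3611) = 1.5366

1.5366


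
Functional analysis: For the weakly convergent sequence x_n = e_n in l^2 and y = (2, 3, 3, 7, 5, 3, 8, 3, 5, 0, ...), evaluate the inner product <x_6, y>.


x_6 = e_6 is the standard basis vector with 1 in position 6.
<x_6, y> = y_6 = 3
As n -> infinity, <x_n, y> -> 0, confirming weak convergence of (x_n) to 0.

3


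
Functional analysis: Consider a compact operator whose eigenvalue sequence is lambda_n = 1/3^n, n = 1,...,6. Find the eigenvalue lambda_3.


The eigenvalue formula gives lambda_3 = 1/3^3
= 1/27
= 0.0370

0.0370


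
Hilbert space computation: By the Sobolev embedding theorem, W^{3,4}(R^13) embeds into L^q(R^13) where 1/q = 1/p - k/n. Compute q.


Using the Sobolev embedding formula: 1/q = 1/p - k/n
1/q = 1/4 - 3/13 = 1/52
q = 1/(1/52) = 52

52.0000


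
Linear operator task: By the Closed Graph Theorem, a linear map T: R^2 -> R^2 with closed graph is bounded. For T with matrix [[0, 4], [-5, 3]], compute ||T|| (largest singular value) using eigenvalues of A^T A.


A^T A = [[25, -15], [-15, 25]]
trace(A^T A) = 50, det(A^T A) = 400
discriminant = 50^2 - 4*400 = 900
Largest eigenvalue of A^T A = (trace + sqrt(disc))/2 = 40.0000
||T|| = sqrt(40.0000) = 6.3246

6.3246


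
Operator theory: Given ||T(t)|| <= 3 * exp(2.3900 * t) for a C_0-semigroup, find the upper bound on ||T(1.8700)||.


||T(1.8700)|| <= 3 * exp(2.3900 * 1.8700)
= 3 * exp(4.4693)
= 3 * 87.2956
= 261.8868

261.8868


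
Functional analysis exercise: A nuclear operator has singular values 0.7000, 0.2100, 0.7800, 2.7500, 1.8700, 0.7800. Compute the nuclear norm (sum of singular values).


The nuclear norm is the sum of all singular values.
||T||_1 = 0.7000 + 0.2100 + 0.7800 + 2.7500 + 1.8700 + 0.7800
= 7.0900

7.0900


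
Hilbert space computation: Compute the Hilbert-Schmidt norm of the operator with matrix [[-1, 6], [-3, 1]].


The Hilbert-Schmidt norm is sqrt(sum of squares of all entries).
Sum of squares = (-1)^2 + 6^2 + (-3)^2 + 1^2
= 1 + 36 + 9 + 1 = 47
||T||_HS = sqrt(47) = 6.8557

6.8557


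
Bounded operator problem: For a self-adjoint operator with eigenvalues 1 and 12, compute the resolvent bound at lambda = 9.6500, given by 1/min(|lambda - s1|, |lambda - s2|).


dist(9.6500, {1, 12}) = min(|9.6500 - 1|, |9.6500 - 12|)
= min(8.6500, 2.3500) = 2.3500
Resolvent bound = 1/2.3500 = 0.4255

0.4255


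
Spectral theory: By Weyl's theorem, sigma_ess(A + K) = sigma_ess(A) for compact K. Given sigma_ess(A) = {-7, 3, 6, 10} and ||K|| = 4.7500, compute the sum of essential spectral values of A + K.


By Weyl's theorem, the essential spectrum is invariant under compact perturbations.
sigma_ess(A + K) = sigma_ess(A) = {-7, 3, 6, 10}
Sum = -7 + 3 + 6 + 10 = 12

12


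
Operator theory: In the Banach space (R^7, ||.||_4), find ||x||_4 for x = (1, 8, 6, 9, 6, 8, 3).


The l^4 norm = (sum |x_i|^4)^(1/4)
Sum of 4th powers = 1 + 4096 + 1296 + 6561 + 1296 + 4096 + 81 = 17427
||x||_4 = (17427)^(1/4) = 11.4896

11.4896


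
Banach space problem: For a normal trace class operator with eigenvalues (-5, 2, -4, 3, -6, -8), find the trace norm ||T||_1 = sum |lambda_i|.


For a normal operator, singular values equal |eigenvalues|.
Trace norm = sum |lambda_i| = 5 + 2 + 4 + 3 + 6 + 8
= 28

28


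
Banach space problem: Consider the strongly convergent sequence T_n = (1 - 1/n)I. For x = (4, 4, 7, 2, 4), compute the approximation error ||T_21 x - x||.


T_21 x - x = (1 - 1/21)x - x = -x/21
||x|| = sqrt(101) = 10.0499
||T_21 x - x|| = ||x||/21 = 10.0499/21 = 0.4786

0.4786


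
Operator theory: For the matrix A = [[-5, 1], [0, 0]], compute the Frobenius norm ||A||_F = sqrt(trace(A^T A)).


||A||_F^2 = sum a_ij^2
= (-5)^2 + 1^2 + 0^2 + 0^2
= 25 + 1 + 0 + 0 = 26
||A||_F = sqrt(26) = 5.0990

5.0990


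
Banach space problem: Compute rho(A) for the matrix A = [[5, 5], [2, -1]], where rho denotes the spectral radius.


For a 2x2 matrix, eigenvalues satisfy lambda^2 - (trace)*lambda + det = 0
trace = 5 + -1 = 4
det = 5*-1 - 5*2 = -15
discriminant = 4^2 - 4*(-15) = 76
spectral radius = max |eigenvalue| = 6.3589

6.3589


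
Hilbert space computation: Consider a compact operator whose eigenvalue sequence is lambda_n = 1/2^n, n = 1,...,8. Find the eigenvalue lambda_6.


The eigenvalue formula gives lambda_6 = 1/2^6
= 1/64
= 0.0156

0.0156


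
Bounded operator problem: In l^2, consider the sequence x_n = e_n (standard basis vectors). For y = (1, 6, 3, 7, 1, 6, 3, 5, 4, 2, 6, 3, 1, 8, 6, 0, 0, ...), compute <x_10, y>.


x_10 = e_10 is the standard basis vector with 1 in position 10.
<x_10, y> = y_10 = 2
As n -> infinity, <x_n, y> -> 0, confirming weak convergence of (x_n) to 0.

2


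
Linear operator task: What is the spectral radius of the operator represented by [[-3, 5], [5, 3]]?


For a 2x2 matrix, eigenvalues satisfy lambda^2 - (trace)*lambda + det = 0
trace = -3 + 3 = 0
det = -3*3 - 5*5 = -34
discriminant = 0^2 - 4*(-34) = 136
spectral radius = max |eigenvalue| = 5.8310

5.8310


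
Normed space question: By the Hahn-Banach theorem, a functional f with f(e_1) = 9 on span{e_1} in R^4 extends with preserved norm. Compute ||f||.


The norm of f is given by ||f|| = sup_{||x||=1} |f(x)|.
On span{e_1}, ||e_1|| = 1, so ||f|| = |f(e_1)| / ||e_1||
= |9| / 1 = 9.0000

9.0000


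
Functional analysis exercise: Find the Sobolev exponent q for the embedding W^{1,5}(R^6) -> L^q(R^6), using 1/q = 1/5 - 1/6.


Using the Sobolev embedding formula: 1/q = 1/p - k/n
1/q = 1/5 - 1/6 = 1/30
q = 1/(1/30) = 30

30.0000


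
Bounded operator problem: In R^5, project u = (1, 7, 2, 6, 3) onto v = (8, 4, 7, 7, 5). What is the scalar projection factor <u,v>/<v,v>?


Computing <u,v> = 1*8 + 7*4 + 2*7 + 6*7 + 3*5 = 107
Computing <v,v> = 8^2 + 4^2 + 7^2 + 7^2 + 5^2 = 203
Projection coefficient = 107/203 = 0.5271

0.5271


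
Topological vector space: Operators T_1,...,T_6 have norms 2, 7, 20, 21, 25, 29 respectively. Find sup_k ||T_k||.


By the Uniform Boundedness Principle, the supremum of norms is finite.
sup_k ||T_k|| = max(2, 7, 20, 21, 25, 29) = 29

29


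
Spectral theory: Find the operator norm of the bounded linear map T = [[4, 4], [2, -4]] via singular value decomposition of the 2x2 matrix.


A^T A = [[20, 8], [8, 32]]
trace(A^T A) = 52, det(A^T A) = 576
discriminant = 52^2 - 4*576 = 400
Largest eigenvalue of A^T A = (trace + sqrt(disc))/2 = 36.0000
||T|| = sqrt(36.0000) = 6.0000

6.0000


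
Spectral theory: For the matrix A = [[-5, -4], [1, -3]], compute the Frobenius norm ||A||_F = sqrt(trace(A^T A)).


||A||_F^2 = sum a_ij^2
= (-5)^2 + (-4)^2 + 1^2 + (-3)^2
= 25 + 16 + 1 + 9 = 51
||A||_F = sqrt(51) = 7.1414

7.1414


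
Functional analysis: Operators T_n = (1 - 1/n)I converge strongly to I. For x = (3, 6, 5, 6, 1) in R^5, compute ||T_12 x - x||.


T_12 x - x = (1 - 1/12)x - x = -x/12
||x|| = sqrt(107) = 10.3441
||T_12 x - x|| = ||x||/12 = 10.3441/12 = 0.8620

0.8620


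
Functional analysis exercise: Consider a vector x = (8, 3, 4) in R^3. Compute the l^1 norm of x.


The l^1 norm equals the sum of absolute values of all components.
||x||_1 = 8 + 3 + 4
= 15

15.0000


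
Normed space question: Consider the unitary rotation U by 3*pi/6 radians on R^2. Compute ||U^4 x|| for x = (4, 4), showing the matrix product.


U is a rotation by theta = 3*pi/6
U^4 = rotation by 4*theta = 12*pi/6 = 0*pi/6 (mod 2*pi)
cos(0*pi/6) = 1.0000, sin(0*pi/6) = 0.0000
U^4 x = (1.0000 * 4 - 0.0000 * 4, 0.0000 * 4 + 1.0000 * 4)
= (4.0000, 4.0000)
||U^4 x|| = sqrt(4.0000^2 + 4.0000^2) = sqrt(32.0000) = 5.6569

5.6569


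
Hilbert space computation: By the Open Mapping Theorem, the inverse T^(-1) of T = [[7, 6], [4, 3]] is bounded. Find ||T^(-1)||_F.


det(T) = 7*3 - 6*4 = -3
T^(-1) = (1/-3) * [[3, -6], [-4, 7]] = [[-1.0000, 2.0000], [1.3333, -2.3333]]
||T^(-1)||_F^2 = (-1.0000)^2 + 2.0000^2 + 1.3333^2 + (-2.3333)^2 = 12.2222
||T^(-1)||_F = sqrt(12.2222) = 3.4960

3.4960


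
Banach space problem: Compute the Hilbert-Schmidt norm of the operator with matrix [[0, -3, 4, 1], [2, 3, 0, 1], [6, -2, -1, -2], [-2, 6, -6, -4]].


The Hilbert-Schmidt norm is sqrt(sum of squares of all entries).
Sum of squares = 0^2 + (-3)^2 + 4^2 + 1^2 + 2^2 + 3^2 + 0^2 + 1^2 + 6^2 + (-2)^2 + (-1)^2 + (-2)^2 + (-2)^2 + 6^2 + (-6)^2 + (-4)^2
= 0 + 9 + 16 + 1 + 4 + 9 + 0 + 1 + 36 + 4 + 1 + 4 + 4 + 36 + 36 + 16 = 177
||T||_HS = sqrt(177) = 13.3041

13.3041


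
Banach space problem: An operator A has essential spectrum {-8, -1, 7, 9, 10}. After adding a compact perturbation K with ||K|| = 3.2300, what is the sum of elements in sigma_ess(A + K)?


By Weyl's theorem, the essential spectrum is invariant under compact perturbations.
sigma_ess(A + K) = sigma_ess(A) = {-8, -1, 7, 9, 10}
Sum = -8 + -1 + 7 + 9 + 10 = 17

17


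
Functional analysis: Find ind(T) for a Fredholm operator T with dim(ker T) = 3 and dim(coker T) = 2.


The Fredholm index is defined as ind(T) = dim(ker T) - dim(coker T)
= 3 - 2
= 1

1


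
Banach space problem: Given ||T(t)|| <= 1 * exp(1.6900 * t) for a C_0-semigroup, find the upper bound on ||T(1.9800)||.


||T(1.9800)|| <= 1 * exp(1.6900 * 1.9800)
= 1 * exp(3.3462)
= 1 * 28.3946
= 28.3946

28.3946


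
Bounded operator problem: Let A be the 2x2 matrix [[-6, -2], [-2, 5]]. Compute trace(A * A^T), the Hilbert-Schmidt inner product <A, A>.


trace(A * A^T) = sum of squares of all entries
= (-6)^2 + (-2)^2 + (-2)^2 + 5^2
= 36 + 4 + 4 + 25
= 69

69


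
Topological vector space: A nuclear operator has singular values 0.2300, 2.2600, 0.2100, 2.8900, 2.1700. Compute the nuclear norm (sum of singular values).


The nuclear norm is the sum of all singular values.
||T||_1 = 0.2300 + 2.2600 + 0.2100 + 2.8900 + 2.1700
= 7.7600

7.7600


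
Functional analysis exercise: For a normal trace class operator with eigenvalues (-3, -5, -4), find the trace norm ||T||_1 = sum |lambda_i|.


For a normal operator, singular values equal |eigenvalues|.
Trace norm = sum |lambda_i| = 3 + 5 + 4
= 12

12


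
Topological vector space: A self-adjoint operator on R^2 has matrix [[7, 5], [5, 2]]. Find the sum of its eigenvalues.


For a self-adjoint (symmetric) matrix, the eigenvalues are real.
The sum of eigenvalues equals the trace of the matrix.
trace = 7 + 2 = 9

9


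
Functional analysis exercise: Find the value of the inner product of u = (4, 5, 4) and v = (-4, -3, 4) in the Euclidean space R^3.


Computing the standard inner product <u, v> = sum u_i * v_i
= 4*-4 + 5*-3 + 4*4
= -16 + -15 + 16
= -15

-15


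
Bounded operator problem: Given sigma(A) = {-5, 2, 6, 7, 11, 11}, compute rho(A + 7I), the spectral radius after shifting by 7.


Spectrum of A + 7I = {2, 9, 13, 14, 18, 18}
Spectral radius = max |lambda| over the shifted spectrum
= max(2, 9, 13, 14, 18, 18) = 18

18


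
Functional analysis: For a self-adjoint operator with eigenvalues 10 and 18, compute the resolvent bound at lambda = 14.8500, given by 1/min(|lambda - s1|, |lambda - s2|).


dist(14.8500, {10, 18}) = min(|14.8500 - 10|, |14.8500 - 18|)
= min(4.8500, 3.1500) = 3.1500
Resolvent bound = 1/3.1500 = 0.3175

0.3175


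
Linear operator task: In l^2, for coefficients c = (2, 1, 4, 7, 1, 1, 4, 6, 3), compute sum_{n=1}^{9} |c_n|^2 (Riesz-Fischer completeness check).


sum |c_n|^2 = 2^2 + 1^2 + 4^2 + 7^2 + 1^2 + 1^2 + 4^2 + 6^2 + 3^2
= 4 + 1 + 16 + 49 + 1 + 1 + 16 + 36 + 9
= 133

133


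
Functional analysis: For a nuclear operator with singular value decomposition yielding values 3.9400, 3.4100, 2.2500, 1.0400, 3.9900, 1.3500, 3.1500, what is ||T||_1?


The nuclear norm is the sum of all singular values.
||T||_1 = 3.9400 + 3.4100 + 2.2500 + 1.0400 + 3.9900 + 1.3500 + 3.1500
= 19.1300

19.1300


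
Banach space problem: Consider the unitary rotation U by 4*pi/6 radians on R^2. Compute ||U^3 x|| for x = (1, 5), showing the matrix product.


U is a rotation by theta = 4*pi/6
U^3 = rotation by 3*theta = 12*pi/6 = 0*pi/6 (mod 2*pi)
cos(0*pi/6) = 1.0000, sin(0*pi/6) = 0.0000
U^3 x = (1.0000 * 1 - 0.0000 * 5, 0.0000 * 1 + 1.0000 * 5)
= (1.0000, 5.0000)
||U^3 x|| = sqrt(1.0000^2 + 5.0000^2) = sqrt(26.0000) = 5.0990

5.0990


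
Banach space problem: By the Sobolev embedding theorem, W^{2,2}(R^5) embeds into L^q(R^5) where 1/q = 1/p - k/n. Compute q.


Using the Sobolev embedding formula: 1/q = 1/p - k/n
1/q = 1/2 - 2/5 = 1/10
q = 1/(1/10) = 10

10.0000


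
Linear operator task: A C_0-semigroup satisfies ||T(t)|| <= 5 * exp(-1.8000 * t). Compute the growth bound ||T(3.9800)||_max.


||T(3.9800)|| <= 5 * exp(-1.8000 * 3.9800)
= 5 * exp(-7.1640)
= 5 * 7.7395e-04
= 0.0039

0.0039


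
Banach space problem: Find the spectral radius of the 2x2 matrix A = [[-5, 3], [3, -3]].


For a 2x2 matrix, eigenvalues satisfy lambda^2 - (trace)*lambda + det = 0
trace = -5 + -3 = -8
det = -5*-3 - 3*3 = 6
discriminant = (-8)^2 - 4*(6) = 40
spectral radius = max |eigenvalue| = 7.1623

7.1623


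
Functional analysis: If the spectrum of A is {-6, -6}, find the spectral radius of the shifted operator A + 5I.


Spectrum of A + 5I = {-1, -1}
Spectral radius = max |lambda| over the shifted spectrum
= max(1, 1) = 1

1


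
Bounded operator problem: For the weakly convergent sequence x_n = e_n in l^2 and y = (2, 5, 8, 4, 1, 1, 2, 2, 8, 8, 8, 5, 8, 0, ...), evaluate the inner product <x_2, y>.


x_2 = e_2 is the standard basis vector with 1 in position 2.
<x_2, y> = y_2 = 5
As n -> infinity, <x_n, y> -> 0, confirming weak convergence of (x_n) to 0.

5


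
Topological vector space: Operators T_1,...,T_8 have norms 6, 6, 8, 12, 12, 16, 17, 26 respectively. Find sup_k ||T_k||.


By the Uniform Boundedness Principle, the supremum of norms is finite.
sup_k ||T_k|| = max(6, 6, 8, 12, 12, 16, 17, 26) = 26

26


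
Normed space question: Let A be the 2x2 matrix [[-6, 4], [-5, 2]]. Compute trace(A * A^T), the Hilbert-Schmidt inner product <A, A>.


trace(A * A^T) = sum of squares of all entries
= (-6)^2 + 4^2 + (-5)^2 + 2^2
= 36 + 16 + 25 + 4
= 81

81


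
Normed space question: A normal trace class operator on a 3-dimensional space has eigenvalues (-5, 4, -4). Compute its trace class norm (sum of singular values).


For a normal operator, singular values equal |eigenvalues|.
Trace norm = sum |lambda_i| = 5 + 4 + 4
= 13

13


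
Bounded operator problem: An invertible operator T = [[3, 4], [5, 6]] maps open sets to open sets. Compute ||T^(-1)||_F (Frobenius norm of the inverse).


det(T) = 3*6 - 4*5 = -2
T^(-1) = (1/-2) * [[6, -4], [-5, 3]] = [[-3.0000, 2.0000], [2.5000, -1.5000]]
||T^(-1)||_F^2 = (-3.0000)^2 + 2.0000^2 + 2.5000^2 + (-1.5000)^2 = 21.5000
||T^(-1)||_F = sqrt(21.5000) = 4.6368

4.6368


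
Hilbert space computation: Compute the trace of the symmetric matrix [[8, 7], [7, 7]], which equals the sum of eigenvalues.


For a self-adjoint (symmetric) matrix, the eigenvalues are real.
The sum of eigenvalues equals the trace of the matrix.
trace = 8 + 7 = 15

15


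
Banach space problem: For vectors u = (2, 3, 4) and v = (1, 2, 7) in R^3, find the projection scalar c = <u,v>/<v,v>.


Computing <u,v> = 2*1 + 3*2 + 4*7 = 36
Computing <v,v> = 1^2 + 2^2 + 7^2 = 54
Projection coefficient = 36/54 = 0.6667

0.6667


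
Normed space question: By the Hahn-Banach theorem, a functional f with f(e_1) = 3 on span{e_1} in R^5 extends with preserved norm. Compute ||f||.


The norm of f is given by ||f|| = sup_{||x||=1} |f(x)|.
On span{e_1}, ||e_1|| = 1, so ||f|| = |f(e_1)| / ||e_1||
= |3| / 1 = 3.0000

3.0000


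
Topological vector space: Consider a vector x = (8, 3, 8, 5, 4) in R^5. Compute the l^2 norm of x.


The l^2 norm = (sum |x_i|^2)^(1/2)
Sum of 2th powers = 64 + 9 + 64 + 25 + 16 = 178
||x||_2 = (178)^(1/2) = 13.3417

13.3417


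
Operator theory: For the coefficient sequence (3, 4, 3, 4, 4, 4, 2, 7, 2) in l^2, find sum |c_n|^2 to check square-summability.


sum |c_n|^2 = 3^2 + 4^2 + 3^2 + 4^2 + 4^2 + 4^2 + 2^2 + 7^2 + 2^2
= 9 + 16 + 9 + 16 + 16 + 16 + 4 + 49 + 4
= 139

139


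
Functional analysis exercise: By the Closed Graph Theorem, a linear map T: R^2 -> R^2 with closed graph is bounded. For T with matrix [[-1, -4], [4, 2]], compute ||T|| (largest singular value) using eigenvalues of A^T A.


A^T A = [[17, 12], [12, 20]]
trace(A^T A) = 37, det(A^T A) = 196
discriminant = 37^2 - 4*196 = 585
Largest eigenvalue of A^T A = (trace + sqrt(disc))/2 = 30.5934
||T|| = sqrt(30.5934) = 5.5311

5.5311


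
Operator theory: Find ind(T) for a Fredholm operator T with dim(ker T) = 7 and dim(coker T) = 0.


The Fredholm index is defined as ind(T) = dim(ker T) - dim(coker T)
= 7 - 0
= 7

7


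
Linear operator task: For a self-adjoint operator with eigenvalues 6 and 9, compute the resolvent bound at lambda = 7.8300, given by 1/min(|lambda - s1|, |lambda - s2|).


dist(7.8300, {6, 9}) = min(|7.8300 - 6|, |7.8300 - 9|)
= min(1.8300, 1.1700) = 1.1700
Resolvent bound = 1/1.1700 = 0.8547

0.8547


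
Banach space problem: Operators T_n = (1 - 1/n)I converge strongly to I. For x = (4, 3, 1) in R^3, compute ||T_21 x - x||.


T_21 x - x = (1 - 1/21)x - x = -x/21
||x|| = sqrt(26) = 5.0990
||T_21 x - x|| = ||x||/21 = 5.0990/21 = 0.2428

0.2428


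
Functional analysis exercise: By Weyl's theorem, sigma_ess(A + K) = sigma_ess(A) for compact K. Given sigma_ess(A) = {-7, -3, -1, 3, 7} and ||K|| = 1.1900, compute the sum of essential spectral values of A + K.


By Weyl's theorem, the essential spectrum is invariant under compact perturbations.
sigma_ess(A + K) = sigma_ess(A) = {-7, -3, -1, 3, 7}
Sum = -7 + -3 + -1 + 3 + 7 = -1

-1


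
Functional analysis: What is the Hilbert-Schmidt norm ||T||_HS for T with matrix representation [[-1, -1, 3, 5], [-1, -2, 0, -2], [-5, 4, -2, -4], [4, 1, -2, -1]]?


The Hilbert-Schmidt norm is sqrt(sum of squares of all entries).
Sum of squares = (-1)^2 + (-1)^2 + 3^2 + 5^2 + (-1)^2 + (-2)^2 + 0^2 + (-2)^2 + (-5)^2 + 4^2 + (-2)^2 + (-4)^2 + 4^2 + 1^2 + (-2)^2 + (-1)^2
= 1 + 1 + 9 + 25 + 1 + 4 + 0 + 4 + 25 + 16 + 4 + 16 + 16 + 1 + 4 + 1 = 128
||T||_HS = sqrt(128) = 11.3137

11.3137


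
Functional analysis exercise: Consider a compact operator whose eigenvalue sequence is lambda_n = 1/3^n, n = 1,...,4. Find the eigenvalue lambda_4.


The eigenvalue formula gives lambda_4 = 1/3^4
= 1/81
= 0.0123

0.0123


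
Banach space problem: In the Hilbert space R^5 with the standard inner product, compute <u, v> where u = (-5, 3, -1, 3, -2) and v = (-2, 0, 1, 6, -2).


Computing the standard inner product <u, v> = sum u_i * v_i
= -5*-2 + 3*0 + -1*1 + 3*6 + -2*-2
= 10 + 0 + -1 + 18 + 4
= 31

31


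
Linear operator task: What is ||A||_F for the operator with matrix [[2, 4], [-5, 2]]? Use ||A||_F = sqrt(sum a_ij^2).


||A||_F^2 = sum a_ij^2
= 2^2 + 4^2 + (-5)^2 + 2^2
= 4 + 16 + 25 + 4 = 49
||A||_F = sqrt(49) = 7.0000

7.0000


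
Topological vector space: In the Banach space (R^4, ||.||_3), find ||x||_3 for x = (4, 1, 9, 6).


The l^3 norm = (sum |x_i|^3)^(1/3)
Sum of 3th powers = 64 + 1 + 729 + 216 = 1010
||x||_3 = (1010)^(1/3) = 10.0332

10.0332


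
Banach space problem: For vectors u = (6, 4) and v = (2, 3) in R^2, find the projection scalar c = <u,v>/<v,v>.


Computing <u,v> = 6*2 + 4*3 = 24
Computing <v,v> = 2^2 + 3^2 = 13
Projection coefficient = 24/13 = 1.8462

1.8462


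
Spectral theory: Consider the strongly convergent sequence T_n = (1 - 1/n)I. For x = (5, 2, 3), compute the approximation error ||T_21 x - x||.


T_21 x - x = (1 - 1/21)x - x = -x/21
||x|| = sqrt(38) = 6.1644
||T_21 x - x|| = ||x||/21 = 6.1644/21 = 0.2935

0.2935


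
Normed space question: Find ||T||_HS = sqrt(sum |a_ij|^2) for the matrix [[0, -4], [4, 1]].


The Hilbert-Schmidt norm is sqrt(sum of squares of all entries).
Sum of squares = 0^2 + (-4)^2 + 4^2 + 1^2
= 0 + 16 + 16 + 1 = 33
||T||_HS = sqrt(33) = 5.7446

5.7446


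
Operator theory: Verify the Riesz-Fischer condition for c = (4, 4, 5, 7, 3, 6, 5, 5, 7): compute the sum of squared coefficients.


sum |c_n|^2 = 4^2 + 4^2 + 5^2 + 7^2 + 3^2 + 6^2 + 5^2 + 5^2 + 7^2
= 16 + 16 + 25 + 49 + 9 + 36 + 25 + 25 + 49
= 250

250


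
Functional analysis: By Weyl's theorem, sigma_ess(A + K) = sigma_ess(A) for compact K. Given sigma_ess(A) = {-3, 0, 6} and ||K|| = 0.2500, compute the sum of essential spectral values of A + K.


By Weyl's theorem, the essential spectrum is invariant under compact perturbations.
sigma_ess(A + K) = sigma_ess(A) = {-3, 0, 6}
Sum = -3 + 0 + 6 = 3

3


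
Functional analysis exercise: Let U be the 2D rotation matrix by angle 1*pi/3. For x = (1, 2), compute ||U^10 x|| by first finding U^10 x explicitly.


U is a rotation by theta = 1*pi/3
U^10 = rotation by 10*theta = 10*pi/3 = 4*pi/3 (mod 2*pi)
cos(4*pi/3) = -0.5000, sin(4*pi/3) = -0.8660
U^10 x = (-0.5000 * 1 - -0.8660 * 2, -0.8660 * 1 + -0.5000 * 2)
= (1.2321, -1.8660)
||U^10 x|| = sqrt(1.2321^2 + (-1.8660)^2) = sqrt(5.0000) = 2.2361

2.2361


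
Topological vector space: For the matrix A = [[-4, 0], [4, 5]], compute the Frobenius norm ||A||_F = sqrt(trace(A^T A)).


||A||_F^2 = sum a_ij^2
= (-4)^2 + 0^2 + 4^2 + 5^2
= 16 + 0 + 16 + 25 = 57
||A||_F = sqrt(57) = 7.5498

7.5498


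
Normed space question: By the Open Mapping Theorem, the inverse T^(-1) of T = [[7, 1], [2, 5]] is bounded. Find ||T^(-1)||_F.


det(T) = 7*5 - 1*2 = 33
T^(-1) = (1/33) * [[5, -1], [-2, 7]] = [[0.1515, -0.0303], [-0.0606, 0.2121]]
||T^(-1)||_F^2 = 0.1515^2 + (-0.0303)^2 + (-0.0606)^2 + 0.2121^2 = 0.0725
||T^(-1)||_F = sqrt(0.0725) = 0.2693

0.2693


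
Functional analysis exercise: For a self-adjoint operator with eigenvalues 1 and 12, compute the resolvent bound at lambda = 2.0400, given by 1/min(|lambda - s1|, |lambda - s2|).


dist(2.0400, {1, 12}) = min(|2.0400 - 1|, |2.0400 - 12|)
= min(1.0400, 9.9600) = 1.0400
Resolvent bound = 1/1.0400 = 0.9615

0.9615


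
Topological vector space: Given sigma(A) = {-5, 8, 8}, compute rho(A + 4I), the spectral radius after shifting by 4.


Spectrum of A + 4I = {-1, 12, 12}
Spectral radius = max |lambda| over the shifted spectrum
= max(1, 12, 12) = 12

12


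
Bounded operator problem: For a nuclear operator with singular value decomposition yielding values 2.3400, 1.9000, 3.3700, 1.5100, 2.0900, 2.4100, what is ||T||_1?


The nuclear norm is the sum of all singular values.
||T||_1 = 2.3400 + 1.9000 + 3.3700 + 1.5100 + 2.0900 + 2.4100
= 13.6200

13.6200


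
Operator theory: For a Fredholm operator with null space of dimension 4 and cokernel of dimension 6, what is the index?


The Fredholm index is defined as ind(T) = dim(ker T) - dim(coker T)
= 4 - 6
= -2

-2


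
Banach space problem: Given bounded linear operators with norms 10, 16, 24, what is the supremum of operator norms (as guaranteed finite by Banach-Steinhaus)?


By the Uniform Boundedness Principle, the supremum of norms is finite.
sup_k ||T_k|| = max(10, 16, 24) = 24

24


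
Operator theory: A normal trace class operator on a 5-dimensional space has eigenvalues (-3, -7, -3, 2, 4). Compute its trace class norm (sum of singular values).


For a normal operator, singular values equal |eigenvalues|.
Trace norm = sum |lambda_i| = 3 + 7 + 3 + 2 + 4
= 19

19


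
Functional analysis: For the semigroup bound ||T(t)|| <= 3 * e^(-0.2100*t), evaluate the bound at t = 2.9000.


||T(2.9000)|| <= 3 * exp(-0.2100 * 2.9000)
= 3 * exp(-0.6090)
= 3 * 0.5439
= 1.6317

1.6317


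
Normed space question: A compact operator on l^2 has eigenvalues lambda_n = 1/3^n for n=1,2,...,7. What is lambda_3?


The eigenvalue formula gives lambda_3 = 1/3^3
= 1/27
= 0.0370

0.0370


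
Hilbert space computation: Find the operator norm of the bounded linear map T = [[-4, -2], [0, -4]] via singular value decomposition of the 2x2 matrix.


A^T A = [[16, 8], [8, 20]]
trace(A^T A) = 36, det(A^T A) = 256
discriminant = 36^2 - 4*256 = 272
Largest eigenvalue of A^T A = (trace + sqrt(disc))/2 = 26.2462
||T|| = sqrt(26.2462) = 5.1231

5.1231


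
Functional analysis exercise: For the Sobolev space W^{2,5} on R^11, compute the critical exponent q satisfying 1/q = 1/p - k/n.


Using the Sobolev embedding formula: 1/q = 1/p - k/n
1/q = 1/5 - 2/11 = 1/55
q = 1/(1/55) = 55

55.0000


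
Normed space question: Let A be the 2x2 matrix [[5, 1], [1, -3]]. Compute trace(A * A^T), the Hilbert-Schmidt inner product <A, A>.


trace(A * A^T) = sum of squares of all entries
= 5^2 + 1^2 + 1^2 + (-3)^2
= 25 + 1 + 1 + 9
= 36

36


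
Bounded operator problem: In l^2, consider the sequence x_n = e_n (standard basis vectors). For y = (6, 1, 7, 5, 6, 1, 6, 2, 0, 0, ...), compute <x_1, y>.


x_1 = e_1 is the standard basis vector with 1 in position 1.
<x_1, y> = y_1 = 6
As n -> infinity, <x_n, y> -> 0, confirming weak convergence of (x_n) to 0.

6


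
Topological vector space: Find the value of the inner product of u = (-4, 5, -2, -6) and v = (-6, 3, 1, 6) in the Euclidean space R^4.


Computing the standard inner product <u, v> = sum u_i * v_i
= -4*-6 + 5*3 + -2*1 + -6*6
= 24 + 15 + -2 + -36
= 1

1


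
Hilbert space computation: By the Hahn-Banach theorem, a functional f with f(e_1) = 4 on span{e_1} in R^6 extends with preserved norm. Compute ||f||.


The norm of f is given by ||f|| = sup_{||x||=1} |f(x)|.
On span{e_1}, ||e_1|| = 1, so ||f|| = |f(e_1)| / ||e_1||
= |4| / 1 = 4.0000

4.0000


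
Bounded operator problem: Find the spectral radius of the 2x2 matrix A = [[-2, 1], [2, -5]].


For a 2x2 matrix, eigenvalues satisfy lambda^2 - (trace)*lambda + det = 0
trace = -2 + -5 = -7
det = -2*-5 - 1*2 = 8
discriminant = (-7)^2 - 4*(8) = 17
spectral radius = max |eigenvalue| = 5.5616

5.5616


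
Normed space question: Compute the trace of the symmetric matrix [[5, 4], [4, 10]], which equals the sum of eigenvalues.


For a self-adjoint (symmetric) matrix, the eigenvalues are real.
The sum of eigenvalues equals the trace of the matrix.
trace = 5 + 10 = 15

15


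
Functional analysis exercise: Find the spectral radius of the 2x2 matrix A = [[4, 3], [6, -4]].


For a 2x2 matrix, eigenvalues satisfy lambda^2 - (trace)*lambda + det = 0
trace = 4 + -4 = 0
det = 4*-4 - 3*6 = -34
discriminant = 0^2 - 4*(-34) = 136
spectral radius = max |eigenvalue| = 5.8310

5.8310


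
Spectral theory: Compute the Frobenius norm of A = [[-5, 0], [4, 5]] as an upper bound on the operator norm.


||A||_F^2 = sum a_ij^2
= (-5)^2 + 0^2 + 4^2 + 5^2
= 25 + 0 + 16 + 25 = 66
||A||_F = sqrt(66) = 8.1240

8.1240


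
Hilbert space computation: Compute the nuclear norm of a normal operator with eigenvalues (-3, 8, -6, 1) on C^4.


For a normal operator, singular values equal |eigenvalues|.
Trace norm = sum |lambda_i| = 3 + 8 + 6 + 1
= 18

18


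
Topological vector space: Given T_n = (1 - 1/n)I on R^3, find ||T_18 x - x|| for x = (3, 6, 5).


T_18 x - x = (1 - 1/18)x - x = -x/18
||x|| = sqrt(70) = 8.3666
||T_18 x - x|| = ||x||/18 = 8.3666/18 = 0.4648

0.4648


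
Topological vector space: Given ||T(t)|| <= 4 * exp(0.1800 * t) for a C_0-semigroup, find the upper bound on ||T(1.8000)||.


||T(1.8000)|| <= 4 * exp(0.1800 * 1.8000)
= 4 * exp(0.3240)
= 4 * 1.3826
= 5.5306

5.5306


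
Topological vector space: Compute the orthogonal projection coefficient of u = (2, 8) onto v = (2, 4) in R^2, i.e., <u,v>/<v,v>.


Computing <u,v> = 2*2 + 8*4 = 36
Computing <v,v> = 2^2 + 4^2 = 20
Projection coefficient = 36/20 = 1.8000

1.8000


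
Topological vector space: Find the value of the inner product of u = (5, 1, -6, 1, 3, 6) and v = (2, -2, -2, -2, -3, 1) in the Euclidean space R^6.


Computing the standard inner product <u, v> = sum u_i * v_i
= 5*2 + 1*-2 + -6*-2 + 1*-2 + 3*-3 + 6*1
= 10 + -2 + 12 + -2 + -9 + 6
= 15

15


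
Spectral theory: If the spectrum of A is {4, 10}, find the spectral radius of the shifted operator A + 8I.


Spectrum of A + 8I = {12, 18}
Spectral radius = max |lambda| over the shifted spectrum
= max(12, 18) = 18

18


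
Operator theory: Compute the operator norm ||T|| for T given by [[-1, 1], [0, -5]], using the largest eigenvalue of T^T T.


A^T A = [[1, -1], [-1, 26]]
trace(A^T A) = 27, det(A^T A) = 25
discriminant = 27^2 - 4*25 = 629
Largest eigenvalue of A^T A = (trace + sqrt(disc))/2 = 26.0399
||T|| = sqrt(26.0399) = 5.1029

5.1029


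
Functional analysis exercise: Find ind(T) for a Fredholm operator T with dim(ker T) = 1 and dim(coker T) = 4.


The Fredholm index is defined as ind(T) = dim(ker T) - dim(coker T)
= 1 - 4
= -3

-3


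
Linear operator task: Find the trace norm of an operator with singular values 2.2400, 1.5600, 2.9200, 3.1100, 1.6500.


The nuclear norm is the sum of all singular values.
||T||_1 = 2.2400 + 1.5600 + 2.9200 + 3.1100 + 1.6500
= 11.4800

11.4800


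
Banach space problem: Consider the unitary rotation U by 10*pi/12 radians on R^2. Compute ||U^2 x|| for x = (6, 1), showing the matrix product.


U is a rotation by theta = 10*pi/12
U^2 = rotation by 2*theta = 20*pi/12
cos(20*pi/12) = 0.5000, sin(20*pi/12) = -0.8660
U^2 x = (0.5000 * 6 - -0.8660 * 1, -0.8660 * 6 + 0.5000 * 1)
= (3.8660, -4.6962)
||U^2 x|| = sqrt(3.8660^2 + (-4.6962)^2) = sqrt(37.0000) = 6.0828

6.0828


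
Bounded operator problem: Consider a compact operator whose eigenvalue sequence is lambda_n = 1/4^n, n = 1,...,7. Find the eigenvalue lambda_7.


The eigenvalue formula gives lambda_7 = 1/4^7
= 1/16384
= 6.1035e-05

6.1035e-05


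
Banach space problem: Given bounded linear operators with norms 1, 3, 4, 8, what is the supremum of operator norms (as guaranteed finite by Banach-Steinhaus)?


By the Uniform Boundedness Principle, the supremum of norms is finite.
sup_k ||T_k|| = max(1, 3, 4, 8) = 8

8


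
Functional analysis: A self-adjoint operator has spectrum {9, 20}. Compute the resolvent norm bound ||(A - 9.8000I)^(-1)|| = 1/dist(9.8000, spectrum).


dist(9.8000, {9, 20}) = min(|9.8000 - 9|, |9.8000 - 20|)
= min(0.8000, 10.2000) = 0.8000
Resolvent bound = 1/0.8000 = 1.2500

1.2500


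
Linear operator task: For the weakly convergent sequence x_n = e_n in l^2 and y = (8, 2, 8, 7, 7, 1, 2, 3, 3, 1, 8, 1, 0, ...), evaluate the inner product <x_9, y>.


x_9 = e_9 is the standard basis vector with 1 in position 9.
<x_9, y> = y_9 = 3
As n -> infinity, <x_n, y> -> 0, confirming weak convergence of (x_n) to 0.

3


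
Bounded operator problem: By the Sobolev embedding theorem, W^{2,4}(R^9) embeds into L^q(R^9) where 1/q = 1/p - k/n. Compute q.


Using the Sobolev embedding formula: 1/q = 1/p - k/n
1/q = 1/4 - 2/9 = 1/36
q = 1/(1/36) = 36

36.0000


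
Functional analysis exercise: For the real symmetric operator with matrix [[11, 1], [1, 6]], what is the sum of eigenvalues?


For a self-adjoint (symmetric) matrix, the eigenvalues are real.
The sum of eigenvalues equals the trace of the matrix.
trace = 11 + 6 = 17

17


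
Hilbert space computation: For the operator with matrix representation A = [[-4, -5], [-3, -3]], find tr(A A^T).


trace(A * A^T) = sum of squares of all entries
= (-4)^2 + (-5)^2 + (-3)^2 + (-3)^2
= 16 + 25 + 9 + 9
= 59

59


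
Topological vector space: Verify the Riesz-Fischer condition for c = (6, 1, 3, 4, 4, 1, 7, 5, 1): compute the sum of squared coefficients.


sum |c_n|^2 = 6^2 + 1^2 + 3^2 + 4^2 + 4^2 + 1^2 + 7^2 + 5^2 + 1^2
= 36 + 1 + 9 + 16 + 16 + 1 + 49 + 25 + 1
= 154

154


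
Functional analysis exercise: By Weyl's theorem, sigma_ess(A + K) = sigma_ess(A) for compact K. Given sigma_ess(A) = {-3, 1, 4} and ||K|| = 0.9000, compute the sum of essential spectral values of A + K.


By Weyl's theorem, the essential spectrum is invariant under compact perturbations.
sigma_ess(A + K) = sigma_ess(A) = {-3, 1, 4}
Sum = -3 + 1 + 4 = 2

2


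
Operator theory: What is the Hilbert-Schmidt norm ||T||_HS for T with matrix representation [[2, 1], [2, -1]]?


The Hilbert-Schmidt norm is sqrt(sum of squares of all entries).
Sum of squares = 2^2 + 1^2 + 2^2 + (-1)^2
= 4 + 1 + 4 + 1 = 10
||T||_HS = sqrt(10) = 3.1623

3.1623


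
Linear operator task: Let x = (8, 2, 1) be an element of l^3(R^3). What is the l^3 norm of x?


The l^3 norm = (sum |x_i|^3)^(1/3)
Sum of 3th powers = 512 + 8 + 1 = 521
||x||_3 = (521)^(1/3) = 8.0466

8.0466


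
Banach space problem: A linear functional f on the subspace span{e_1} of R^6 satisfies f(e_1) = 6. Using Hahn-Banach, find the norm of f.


The norm of f is given by ||f|| = sup_{||x||=1} |f(x)|.
On span{e_1}, ||e_1|| = 1, so ||f|| = |f(e_1)| / ||e_1||
= |6| / 1 = 6.0000

6.0000


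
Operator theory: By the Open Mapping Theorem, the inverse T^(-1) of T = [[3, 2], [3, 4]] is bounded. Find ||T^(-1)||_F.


det(T) = 3*4 - 2*3 = 6
T^(-1) = (1/6) * [[4, -2], [-3, 3]] = [[0.6667, -0.3333], [-0.5000, 0.5000]]
||T^(-1)||_F^2 = 0.6667^2 + (-0.3333)^2 + (-0.5000)^2 + 0.5000^2 = 1.0556
||T^(-1)||_F = sqrt(1.0556) = 1.0274

1.0274


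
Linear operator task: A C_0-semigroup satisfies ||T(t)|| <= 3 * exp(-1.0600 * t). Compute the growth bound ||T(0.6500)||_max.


||T(0.6500)|| <= 3 * exp(-1.0600 * 0.6500)
= 3 * exp(-0.6890)
= 3 * 0.5021
= 1.5062

1.5062


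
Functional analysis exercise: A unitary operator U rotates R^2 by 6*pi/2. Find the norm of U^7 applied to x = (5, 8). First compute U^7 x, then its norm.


U is a rotation by theta = 6*pi/2
U^7 = rotation by 7*theta = 42*pi/2 = 2*pi/2 (mod 2*pi)
cos(2*pi/2) = -1.0000, sin(2*pi/2) = 0.0000
U^7 x = (-1.0000 * 5 - 0.0000 * 8, 0.0000 * 5 + -1.0000 * 8)
= (-5.0000, -8.0000)
||U^7 x|| = sqrt((-5.0000)^2 + (-8.0000)^2) = sqrt(89.0000) = 9.4340

9.4340


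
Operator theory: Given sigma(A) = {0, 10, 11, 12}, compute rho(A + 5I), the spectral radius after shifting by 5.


Spectrum of A + 5I = {5, 15, 16, 17}
Spectral radius = max |lambda| over the shifted spectrum
= max(5, 15, 16, 17) = 17

17


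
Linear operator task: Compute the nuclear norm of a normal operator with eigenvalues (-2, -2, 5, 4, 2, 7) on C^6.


For a normal operator, singular values equal |eigenvalues|.
Trace norm = sum |lambda_i| = 2 + 2 + 5 + 4 + 2 + 7
= 22

22


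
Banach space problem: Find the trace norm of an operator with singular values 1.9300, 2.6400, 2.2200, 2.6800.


The nuclear norm is the sum of all singular values.
||T||_1 = 1.9300 + 2.6400 + 2.2200 + 2.6800
= 9.4700

9.4700


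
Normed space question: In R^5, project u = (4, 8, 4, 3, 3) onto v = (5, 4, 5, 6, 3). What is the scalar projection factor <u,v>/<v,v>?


Computing <u,v> = 4*5 + 8*4 + 4*5 + 3*6 + 3*3 = 99
Computing <v,v> = 5^2 + 4^2 + 5^2 + 6^2 + 3^2 = 111
Projection coefficient = 99/111 = 0.8919

0.8919


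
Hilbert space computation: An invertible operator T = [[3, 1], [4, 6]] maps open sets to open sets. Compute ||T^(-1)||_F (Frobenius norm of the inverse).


det(T) = 3*6 - 1*4 = 14
T^(-1) = (1/14) * [[6, -1], [-4, 3]] = [[0.4286, -0.0714], [-0.2857, 0.2143]]
||T^(-1)||_F^2 = 0.4286^2 + (-0.0714)^2 + (-0.2857)^2 + 0.2143^2 = 0.3163
||T^(-1)||_F = sqrt(0.3163) = 0.5624

0.5624


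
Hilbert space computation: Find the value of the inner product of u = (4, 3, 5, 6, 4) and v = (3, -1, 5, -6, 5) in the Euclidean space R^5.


Computing the standard inner product <u, v> = sum u_i * v_i
= 4*3 + 3*-1 + 5*5 + 6*-6 + 4*5
= 12 + -3 + 25 + -36 + 20
= 18

18


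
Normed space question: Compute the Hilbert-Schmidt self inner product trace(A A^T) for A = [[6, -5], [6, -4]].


trace(A * A^T) = sum of squares of all entries
= 6^2 + (-5)^2 + 6^2 + (-4)^2
= 36 + 25 + 36 + 16
= 113

113


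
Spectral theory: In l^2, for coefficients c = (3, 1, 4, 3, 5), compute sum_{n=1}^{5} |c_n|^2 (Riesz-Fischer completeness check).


sum |c_n|^2 = 3^2 + 1^2 + 4^2 + 3^2 + 5^2
= 9 + 1 + 16 + 9 + 25
= 60

60


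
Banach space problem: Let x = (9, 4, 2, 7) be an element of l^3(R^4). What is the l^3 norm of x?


The l^3 norm = (sum |x_i|^3)^(1/3)
Sum of 3th powers = 729 + 64 + 8 + 343 = 1144
||x||_3 = (1144)^(1/3) = 10.4586

10.4586


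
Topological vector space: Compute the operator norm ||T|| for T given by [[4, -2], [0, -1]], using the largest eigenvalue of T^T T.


A^T A = [[16, -8], [-8, 5]]
trace(A^T A) = 21, det(A^T A) = 16
discriminant = 21^2 - 4*16 = 377
Largest eigenvalue of A^T A = (trace + sqrt(disc))/2 = 20.2082
||T|| = sqrt(20.2082) = 4.4954

4.4954


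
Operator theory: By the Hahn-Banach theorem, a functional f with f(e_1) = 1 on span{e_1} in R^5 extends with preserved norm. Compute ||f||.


The norm of f is given by ||f|| = sup_{||x||=1} |f(x)|.
On span{e_1}, ||e_1|| = 1, so ||f|| = |f(e_1)| / ||e_1||
= |1| / 1 = 1.0000

1.0000
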